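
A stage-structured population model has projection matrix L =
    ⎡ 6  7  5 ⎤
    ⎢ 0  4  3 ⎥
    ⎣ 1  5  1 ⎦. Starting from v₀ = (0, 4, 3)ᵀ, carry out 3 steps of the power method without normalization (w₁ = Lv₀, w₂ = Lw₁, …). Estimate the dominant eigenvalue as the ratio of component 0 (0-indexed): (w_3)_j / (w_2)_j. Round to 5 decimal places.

9.90146

w1 = Lv₀ = (6·0 + 7·4 + 5·3; 0·0 + 4·4 + 3·3; 1·0 + 5·4 + 1·3) = (43, 25, 23)
w2 = Lw1 = (6·43 + 7·25 + 5·23; 0·43 + 4·25 + 3·23; 1·43 + 5·25 + 1·23) = (548, 169, 191)
w3 = Lw2 = (5426, 1249, 1584)
Ratio at component: 5426 / 548 = 9.90146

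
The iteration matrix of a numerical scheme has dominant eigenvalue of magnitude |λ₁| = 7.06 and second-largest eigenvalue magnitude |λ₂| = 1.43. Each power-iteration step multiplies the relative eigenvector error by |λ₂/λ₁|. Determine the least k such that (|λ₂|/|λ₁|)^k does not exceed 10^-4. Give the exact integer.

|λ₂/λ₁| = 1.43/7.06 = 0.20255
Need k ≥ ln(10^-4) / ln(0.20255) = -9.2103 / -1.5968 ≈ 5.768
Smallest integer k satisfying the bound: 6

6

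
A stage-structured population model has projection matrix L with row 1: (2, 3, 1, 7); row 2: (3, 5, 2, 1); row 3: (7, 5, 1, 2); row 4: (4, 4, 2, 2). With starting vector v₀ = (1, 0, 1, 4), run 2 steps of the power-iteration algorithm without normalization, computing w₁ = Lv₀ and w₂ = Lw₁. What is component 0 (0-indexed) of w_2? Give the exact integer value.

w1 = Lv₀ = (2·1 + 3·0 + 1·1 + 7·4; 3·1 + 5·0 + 2·1 + 1·4; 7·1 + 5·0 + 1·1 + 2·4; 4·1 + 4·0 + 2·1 + 2·4) = (31, 9, 16, 14)
w2 = Lw1 = (2·31 + 3·9 + 1·16 + 7·14; 3·31 + 5·9 + 2·16 + 1·14; 7·31 + 5·9 + 1·16 + 2·14; 4·31 + 4·9 + 2·16 + 2·14) = (203, 184, 306, 220)
The requested component of w2 is 203.

203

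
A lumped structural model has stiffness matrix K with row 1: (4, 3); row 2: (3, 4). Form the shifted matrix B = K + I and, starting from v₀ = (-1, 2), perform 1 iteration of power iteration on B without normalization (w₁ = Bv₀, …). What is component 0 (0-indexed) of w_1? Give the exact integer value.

B = K + I has rows (5, 3); (3, 5)
w1 = Bv₀ = (1, 7)
Requested component of w1: 1

1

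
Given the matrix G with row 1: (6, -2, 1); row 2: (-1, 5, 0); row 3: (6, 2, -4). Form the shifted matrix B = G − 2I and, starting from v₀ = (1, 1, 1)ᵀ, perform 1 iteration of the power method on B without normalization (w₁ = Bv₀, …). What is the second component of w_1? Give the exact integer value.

2

B = G − 2I has rows (4, -2, 1); (-1, 3, 0); (6, 2, -6)
w1 = Bv₀ = (4·1 + (-2)·1 + 1·1; (-1)·1 + 3·1 + 0·1; 6·1 + 2·1 + (-6)·1) = (3, 2, 2)
Requested component of w1: 2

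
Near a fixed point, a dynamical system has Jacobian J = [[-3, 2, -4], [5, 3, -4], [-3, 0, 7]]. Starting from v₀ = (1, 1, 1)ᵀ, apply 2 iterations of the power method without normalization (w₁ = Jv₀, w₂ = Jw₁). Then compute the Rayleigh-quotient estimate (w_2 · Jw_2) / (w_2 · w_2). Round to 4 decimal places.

6.1260

w1 = Jv₀ = ((-3)·1 + 2·1 + (-4)·1; 5·1 + 3·1 + (-4)·1; (-3)·1 + 0·1 + 7·1) = (-5, 4, 4)
w2 = Jw1 = ((-3)·(-5) + 2·4 + (-4)·4; 5·(-5) + 3·4 + (-4)·4; (-3)·(-5) + 0·4 + 7·4) = (7, -29, 43)
Jw2 = (-251, -224, 280)
w2·Jw2 = 7·(-251) + (-29)·(-224) + 43·280 = 16779; w2·w2 = 7·7 + (-29)·(-29) + 43·43 = 2739
λ ≈ 16779/2739 = 6.1260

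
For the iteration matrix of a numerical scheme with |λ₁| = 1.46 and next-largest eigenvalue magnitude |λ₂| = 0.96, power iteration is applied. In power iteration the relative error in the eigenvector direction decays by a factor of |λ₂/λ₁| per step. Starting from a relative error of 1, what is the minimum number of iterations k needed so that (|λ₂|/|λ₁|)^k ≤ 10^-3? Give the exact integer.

17

|λ₂/λ₁| = 0.96/1.46 = 0.65753
Need k ≥ ln(10^-3) / ln(0.65753) = -6.9078 / -0.4193 ≈ 16.476
Smallest integer k satisfying the bound: 17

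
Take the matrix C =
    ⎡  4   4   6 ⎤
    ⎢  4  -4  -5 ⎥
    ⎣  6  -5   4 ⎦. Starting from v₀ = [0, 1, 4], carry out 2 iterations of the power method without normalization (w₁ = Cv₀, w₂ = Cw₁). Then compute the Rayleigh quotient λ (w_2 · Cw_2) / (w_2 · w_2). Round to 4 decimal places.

2.0893

w1 = Cv₀ = (4·0 + 4·1 + 6·4; 4·0 + (-4)·1 + (-5)·4; 6·0 + (-5)·1 + 4·4) = (28, -24, 11)
w2 = Cw1 = (4·28 + 4·(-24) + 6·11; 4·28 + (-4)·(-24) + (-5)·11; 6·28 + (-5)·(-24) + 4·11) = (82, 153, 332)
Cw2 = (2932, -1944, 1055)
w2·Cw2 = 82·2932 + 153·(-1944) + 332·1055 = 293252; w2·w2 = 82·82 + 153·153 + 332·332 = 140357
λ ≈ 293252/140357 = 2.0893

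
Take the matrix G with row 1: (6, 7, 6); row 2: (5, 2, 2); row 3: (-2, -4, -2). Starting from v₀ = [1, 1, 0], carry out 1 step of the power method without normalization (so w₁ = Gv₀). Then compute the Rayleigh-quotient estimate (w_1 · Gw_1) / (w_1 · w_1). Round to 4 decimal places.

w1 = Gv₀ = (13, 7, -6)
Gw1 = (91, 67, -42)
w1·Gw1 = 13·91 + 7·67 + (-6)·(-42) = 1904; w1·w1 = 13·13 + 7·7 + (-6)·(-6) = 254
λ ≈ 1904/254 = 7.4961

λ ≈ 7.4961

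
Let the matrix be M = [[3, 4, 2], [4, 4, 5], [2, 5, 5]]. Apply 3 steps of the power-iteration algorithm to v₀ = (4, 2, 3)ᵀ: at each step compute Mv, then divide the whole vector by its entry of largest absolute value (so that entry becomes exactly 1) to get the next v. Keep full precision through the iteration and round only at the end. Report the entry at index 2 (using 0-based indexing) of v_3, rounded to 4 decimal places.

Mv0 = (26.00000, 39.00000, 33.00000); divide by 39.00000 → v1 = (0.66667, 1.00000, 0.84615)
Mv1 = (7.69231, 10.89744, 10.56410); divide by 10.89744 → v2 = (0.70588, 1.00000, 0.96941)
Mv2 = (8.05647, 11.67059, 11.25882); divide by 11.67059 → v3 = (0.69032, 1.00000, 0.96472)
Requested entry of v3: 4785/4960 = 0.9647

0.9647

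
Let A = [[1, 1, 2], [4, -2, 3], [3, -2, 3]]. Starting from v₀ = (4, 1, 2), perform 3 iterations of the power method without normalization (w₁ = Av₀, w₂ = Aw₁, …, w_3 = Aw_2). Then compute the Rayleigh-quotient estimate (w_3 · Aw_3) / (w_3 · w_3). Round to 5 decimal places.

w1 = Av₀ = (1·4 + 1·1 + 2·2; 4·4 + (-2)·1 + 3·2; 3·4 + (-2)·1 + 3·2) = (9, 20, 16)
w2 = Aw1 = (1·9 + 1·20 + 2·16; 4·9 + (-2)·20 + 3·16; 3·9 + (-2)·20 + 3·16) = (61, 44, 35)
w3 = Aw2 = (175, 261, 200)
Aw3 = (836, 778, 603)
w3·Aw3 = 175·836 + 261·778 + 200·603 = 469958; w3·w3 = 175·175 + 261·261 + 200·200 = 138746
λ ≈ 469958/138746 = 3.38718

λ ≈ 3.38718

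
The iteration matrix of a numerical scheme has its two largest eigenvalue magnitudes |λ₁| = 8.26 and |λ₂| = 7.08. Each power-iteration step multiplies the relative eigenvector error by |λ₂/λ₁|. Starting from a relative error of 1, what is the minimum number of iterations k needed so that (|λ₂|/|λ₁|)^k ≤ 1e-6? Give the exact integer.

|λ₂/λ₁| = 7.08/8.26 = 0.85714
Need k ≥ ln(1e-6) / ln(0.85714) = -13.8155 / -0.1542 ≈ 89.623
Smallest integer k satisfying the bound: 90

90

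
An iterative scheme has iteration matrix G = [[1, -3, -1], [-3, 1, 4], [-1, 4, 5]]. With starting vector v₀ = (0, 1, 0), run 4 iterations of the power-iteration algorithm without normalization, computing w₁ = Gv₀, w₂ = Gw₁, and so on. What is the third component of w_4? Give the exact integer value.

2016

w1 = Gv₀ = (1·0 + (-3)·1 + (-1)·0; (-3)·0 + 1·1 + 4·0; (-1)·0 + 4·1 + 5·0) = (-3, 1, 4)
w2 = Gw1 = (1·(-3) + (-3)·1 + (-1)·4; (-3)·(-3) + 1·1 + 4·4; (-1)·(-3) + 4·1 + 5·4) = (-10, 26, 27)
w3 = Gw2 = (-115, 164, 249)
w4 = Gw3 = (-856, 1505, 2016)
The requested component of w4 is 2016.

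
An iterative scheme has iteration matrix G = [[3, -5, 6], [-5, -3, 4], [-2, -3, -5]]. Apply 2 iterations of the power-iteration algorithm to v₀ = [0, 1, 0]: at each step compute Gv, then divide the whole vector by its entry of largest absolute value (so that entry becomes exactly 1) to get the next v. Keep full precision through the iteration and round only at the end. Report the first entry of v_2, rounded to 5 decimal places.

-0.52941

Gv0 = (-5.000000, -3.000000, -3.000000); divide by -5.000000 → v1 = (1.000000, 0.600000, 0.600000)
Gv1 = (3.600000, -4.400000, -6.800000); divide by -6.800000 → v2 = (-0.529412, 0.647059, 1.000000)
Requested entry of v2: -18/34 = -0.52941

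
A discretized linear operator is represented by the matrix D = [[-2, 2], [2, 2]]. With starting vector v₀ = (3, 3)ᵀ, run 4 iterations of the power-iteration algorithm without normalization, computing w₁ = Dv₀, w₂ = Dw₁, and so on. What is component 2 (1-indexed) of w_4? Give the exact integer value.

w1 = Dv₀ = ((-2)·3 + 2·3; 2·3 + 2·3) = (0, 12)
w2 = Dw1 = ((-2)·0 + 2·12; 2·0 + 2·12) = (24, 24)
w3 = Dw2 = (0, 96)
w4 = Dw3 = (192, 192)
The requested component of w4 is 192.

192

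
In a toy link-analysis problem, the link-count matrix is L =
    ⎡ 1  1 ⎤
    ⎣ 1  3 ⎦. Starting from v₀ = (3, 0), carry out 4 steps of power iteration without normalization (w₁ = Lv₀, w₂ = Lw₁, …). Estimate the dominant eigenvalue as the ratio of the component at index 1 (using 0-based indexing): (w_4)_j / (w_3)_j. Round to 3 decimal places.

w1 = Lv₀ = (3, 3)
w2 = Lw1 = (6, 12)
w3 = Lw2 = (18, 42)
w4 = Lw3 = (60, 144)
Ratio at component: 144 / 42 = 3.429

λ ≈ 3.429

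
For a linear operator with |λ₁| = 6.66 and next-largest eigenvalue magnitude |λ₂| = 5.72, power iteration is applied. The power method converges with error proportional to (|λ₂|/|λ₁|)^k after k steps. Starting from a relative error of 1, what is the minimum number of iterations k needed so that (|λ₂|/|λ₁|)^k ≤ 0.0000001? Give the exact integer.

106

|λ₂/λ₁| = 5.72/6.66 = 0.85886
Need k ≥ ln(0.0000001) / ln(0.85886) = -16.1181 / -0.1522 ≈ 105.935
Smallest integer k satisfying the bound: 106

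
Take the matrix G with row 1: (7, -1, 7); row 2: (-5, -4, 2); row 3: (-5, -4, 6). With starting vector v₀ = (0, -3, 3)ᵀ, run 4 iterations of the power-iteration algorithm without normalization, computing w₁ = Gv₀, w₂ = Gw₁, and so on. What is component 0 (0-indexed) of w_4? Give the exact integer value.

9864

w1 = Gv₀ = (7·0 + (-1)·(-3) + 7·3; (-5)·0 + (-4)·(-3) + 2·3; (-5)·0 + (-4)·(-3) + 6·3) = (24, 18, 30)
w2 = Gw1 = (7·24 + (-1)·18 + 7·30; (-5)·24 + (-4)·18 + 2·30; (-5)·24 + (-4)·18 + 6·30) = (360, -132, -12)
w3 = Gw2 = (2568, -1296, -1344)
w4 = Gw3 = (9864, -10344, -15720)
The requested component of w4 is 9864.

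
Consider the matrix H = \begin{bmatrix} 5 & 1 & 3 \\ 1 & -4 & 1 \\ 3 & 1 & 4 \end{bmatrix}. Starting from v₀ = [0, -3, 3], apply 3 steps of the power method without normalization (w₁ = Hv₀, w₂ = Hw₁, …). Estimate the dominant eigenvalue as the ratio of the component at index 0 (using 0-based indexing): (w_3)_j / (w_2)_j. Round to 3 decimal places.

7.250

w1 = Hv₀ = (5·0 + 1·(-3) + 3·3; 1·0 + (-4)·(-3) + 1·3; 3·0 + 1·(-3) + 4·3) = (6, 15, 9)
w2 = Hw1 = (5·6 + 1·15 + 3·9; 1·6 + (-4)·15 + 1·9; 3·6 + 1·15 + 4·9) = (72, -45, 69)
w3 = Hw2 = (522, 321, 447)
Ratio at component: 522 / 72 = 7.250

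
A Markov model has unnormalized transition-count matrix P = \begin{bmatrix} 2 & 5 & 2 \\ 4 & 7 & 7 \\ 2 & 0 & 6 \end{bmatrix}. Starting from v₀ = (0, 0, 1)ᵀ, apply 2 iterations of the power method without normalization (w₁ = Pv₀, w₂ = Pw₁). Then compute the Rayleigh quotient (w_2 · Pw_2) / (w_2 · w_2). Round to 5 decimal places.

11.76475

w1 = Pv₀ = (2·0 + 5·0 + 2·1; 4·0 + 7·0 + 7·1; 2·0 + 0·0 + 6·1) = (2, 7, 6)
w2 = Pw1 = (2·2 + 5·7 + 2·6; 4·2 + 7·7 + 7·6; 2·2 + 0·7 + 6·6) = (51, 99, 40)
Pw2 = (677, 1177, 342)
w2·Pw2 = 51·677 + 99·1177 + 40·342 = 164730; w2·w2 = 51·51 + 99·99 + 40·40 = 14002
λ ≈ 164730/14002 = 11.76475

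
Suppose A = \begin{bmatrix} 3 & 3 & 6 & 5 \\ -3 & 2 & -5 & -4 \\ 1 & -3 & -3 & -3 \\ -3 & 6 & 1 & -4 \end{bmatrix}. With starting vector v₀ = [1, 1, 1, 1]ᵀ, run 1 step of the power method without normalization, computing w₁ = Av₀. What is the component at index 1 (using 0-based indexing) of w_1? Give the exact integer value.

-10

w1 = Av₀ = (3·1 + 3·1 + 6·1 + 5·1; (-3)·1 + 2·1 + (-5)·1 + (-4)·1; 1·1 + (-3)·1 + (-3)·1 + (-3)·1; (-3)·1 + 6·1 + 1·1 + (-4)·1) = (17, -10, -8, 0)
The requested component of w1 is -10.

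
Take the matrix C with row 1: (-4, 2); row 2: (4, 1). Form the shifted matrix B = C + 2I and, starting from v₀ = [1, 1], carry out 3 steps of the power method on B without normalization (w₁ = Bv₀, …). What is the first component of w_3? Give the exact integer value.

14

B = C + 2I has rows (-2, 2); (4, 3)
w1 = Bv₀ = ((-2)·1 + 2·1; 4·1 + 3·1) = (0, 7)
w2 = Bw1 = ((-2)·0 + 2·7; 4·0 + 3·7) = (14, 21)
w3 = Bw2 = (14, 119)
Requested component of w3: 14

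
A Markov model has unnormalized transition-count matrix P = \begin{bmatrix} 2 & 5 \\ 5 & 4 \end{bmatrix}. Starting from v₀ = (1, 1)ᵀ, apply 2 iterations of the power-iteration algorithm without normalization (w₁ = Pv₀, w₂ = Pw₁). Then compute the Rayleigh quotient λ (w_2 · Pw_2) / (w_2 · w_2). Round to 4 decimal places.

λ ≈ 8.0986

w1 = Pv₀ = (2·1 + 5·1; 5·1 + 4·1) = (7, 9)
w2 = Pw1 = (2·7 + 5·9; 5·7 + 4·9) = (59, 71)
Pw2 = (473, 579)
w2·Pw2 = 59·473 + 71·579 = 69016; w2·w2 = 59·59 + 71·71 = 8522
λ ≈ 69016/8522 = 8.0986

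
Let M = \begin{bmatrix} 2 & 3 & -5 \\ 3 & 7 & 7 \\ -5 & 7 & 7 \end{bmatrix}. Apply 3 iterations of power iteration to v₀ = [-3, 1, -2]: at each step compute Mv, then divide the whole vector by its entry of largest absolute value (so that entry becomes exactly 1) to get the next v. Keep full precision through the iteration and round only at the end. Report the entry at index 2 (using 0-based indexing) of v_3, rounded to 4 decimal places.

Mv0 = (7.00000, -16.00000, 8.00000); divide by -16.00000 → v1 = (-0.43750, 1.00000, -0.50000)
Mv1 = (4.62500, 2.18750, 5.68750); divide by 5.68750 → v2 = (0.81319, 0.38462, 1.00000)
Mv2 = (-2.21978, 12.13187, 5.62637); divide by 12.13187 → v3 = (-0.18297, 1.00000, 0.46377)
Requested entry of v3: -512/-1104 = 0.4638

0.4638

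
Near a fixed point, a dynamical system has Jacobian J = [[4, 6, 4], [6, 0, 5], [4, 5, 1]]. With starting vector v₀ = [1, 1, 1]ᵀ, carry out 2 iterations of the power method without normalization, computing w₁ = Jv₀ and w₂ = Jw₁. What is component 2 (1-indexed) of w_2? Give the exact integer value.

w1 = Jv₀ = (14, 11, 10)
w2 = Jw1 = (162, 134, 121)
The requested component of w2 is 134.

134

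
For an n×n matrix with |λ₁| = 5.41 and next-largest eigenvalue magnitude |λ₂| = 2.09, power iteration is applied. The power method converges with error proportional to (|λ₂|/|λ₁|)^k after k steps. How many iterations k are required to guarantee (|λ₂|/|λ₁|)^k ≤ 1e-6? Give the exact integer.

|λ₂/λ₁| = 2.09/5.41 = 0.38632
Need k ≥ ln(1e-6) / ln(0.38632) = -13.8155 / -0.9511 ≈ 14.526
Smallest integer k satisfying the bound: 15

15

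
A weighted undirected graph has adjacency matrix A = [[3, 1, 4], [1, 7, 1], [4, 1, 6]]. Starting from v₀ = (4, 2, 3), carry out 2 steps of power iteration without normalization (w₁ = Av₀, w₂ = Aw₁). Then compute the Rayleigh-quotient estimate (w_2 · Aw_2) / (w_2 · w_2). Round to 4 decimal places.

λ ≈ 9.5320

w1 = Av₀ = (26, 21, 36)
w2 = Aw1 = (243, 209, 341)
Aw2 = (2302, 2047, 3227)
w2·Aw2 = 243·2302 + 209·2047 + 341·3227 = 2087616; w2·w2 = 243·243 + 209·209 + 341·341 = 219011
λ ≈ 2087616/219011 = 9.5320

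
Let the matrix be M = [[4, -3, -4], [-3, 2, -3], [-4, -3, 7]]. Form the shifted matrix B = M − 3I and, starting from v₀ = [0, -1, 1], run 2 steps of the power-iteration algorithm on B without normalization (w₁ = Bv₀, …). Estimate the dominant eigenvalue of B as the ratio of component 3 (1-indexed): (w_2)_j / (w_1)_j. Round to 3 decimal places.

μ ≈ 5.429

B = M − 3I has rows (1, -3, -4); (-3, -1, -3); (-4, -3, 4)
w1 = Bv₀ = (-1, -2, 7)
w2 = Bw1 = (-23, -16, 38)
Ratio: 38/7 = 5.429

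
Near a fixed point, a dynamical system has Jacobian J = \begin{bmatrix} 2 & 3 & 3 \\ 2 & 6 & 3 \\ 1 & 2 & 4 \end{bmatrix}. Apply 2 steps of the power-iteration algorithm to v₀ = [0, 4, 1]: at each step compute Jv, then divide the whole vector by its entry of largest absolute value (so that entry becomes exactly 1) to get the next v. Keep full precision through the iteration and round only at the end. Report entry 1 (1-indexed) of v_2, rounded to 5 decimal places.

0.64474

Jv0 = (15.000000, 27.000000, 12.000000); divide by 27.000000 → v1 = (0.555556, 1.000000, 0.444444)
Jv1 = (5.444444, 8.444444, 4.333333); divide by 8.444444 → v2 = (0.644737, 1.000000, 0.513158)
Requested entry of v2: 147/228 = 0.64474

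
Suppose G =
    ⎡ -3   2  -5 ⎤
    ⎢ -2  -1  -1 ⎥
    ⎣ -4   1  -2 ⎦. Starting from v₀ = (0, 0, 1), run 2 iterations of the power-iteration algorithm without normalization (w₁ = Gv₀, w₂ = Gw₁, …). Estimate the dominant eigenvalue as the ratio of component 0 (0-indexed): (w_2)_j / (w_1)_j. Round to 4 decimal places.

w1 = Gv₀ = ((-3)·0 + 2·0 + (-5)·1; (-2)·0 + (-1)·0 + (-1)·1; (-4)·0 + 1·0 + (-2)·1) = (-5, -1, -2)
w2 = Gw1 = ((-3)·(-5) + 2·(-1) + (-5)·(-2); (-2)·(-5) + (-1)·(-1) + (-1)·(-2); (-4)·(-5) + 1·(-1) + (-2)·(-2)) = (23, 13, 23)
Ratio at component: 23 / -5 = -4.6000

λ ≈ -4.6000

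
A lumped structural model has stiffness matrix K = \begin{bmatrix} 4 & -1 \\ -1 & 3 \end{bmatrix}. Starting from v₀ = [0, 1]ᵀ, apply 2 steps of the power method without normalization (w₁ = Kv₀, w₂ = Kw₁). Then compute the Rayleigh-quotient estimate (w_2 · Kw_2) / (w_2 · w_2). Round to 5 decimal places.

w1 = Kv₀ = (4·0 + (-1)·1; (-1)·0 + 3·1) = (-1, 3)
w2 = Kw1 = (4·(-1) + (-1)·3; (-1)·(-1) + 3·3) = (-7, 10)
Kw2 = (-38, 37)
w2·Kw2 = (-7)·(-38) + 10·37 = 636; w2·w2 = (-7)·(-7) + 10·10 = 149
λ ≈ 636/149 = 4.26846

λ ≈ 4.26846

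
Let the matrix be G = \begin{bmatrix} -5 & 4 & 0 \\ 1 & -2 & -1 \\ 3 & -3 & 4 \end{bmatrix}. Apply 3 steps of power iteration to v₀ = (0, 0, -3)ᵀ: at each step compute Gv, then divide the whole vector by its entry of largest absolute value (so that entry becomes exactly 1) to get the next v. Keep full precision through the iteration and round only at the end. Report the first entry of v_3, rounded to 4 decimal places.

0.1714

Gv0 = (0.00000, 3.00000, -12.00000); divide by -12.00000 → v1 = (0.00000, -0.25000, 1.00000)
Gv1 = (-1.00000, -0.50000, 4.75000); divide by 4.75000 → v2 = (-0.21053, -0.10526, 1.00000)
Gv2 = (0.63158, -1.00000, 3.68421); divide by 3.68421 → v3 = (0.17143, -0.27143, 1.00000)
Requested entry of v3: -36/-210 = 0.1714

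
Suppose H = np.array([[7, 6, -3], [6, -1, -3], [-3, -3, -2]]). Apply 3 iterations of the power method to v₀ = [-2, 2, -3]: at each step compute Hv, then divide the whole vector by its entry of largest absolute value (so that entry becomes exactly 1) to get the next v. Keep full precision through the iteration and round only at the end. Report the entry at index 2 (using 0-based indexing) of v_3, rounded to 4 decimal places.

-0.2298

Hv0 = (7.00000, -5.00000, 6.00000); divide by 7.00000 → v1 = (1.00000, -0.71429, 0.85714)
Hv1 = (0.14286, 4.14286, -2.57143); divide by 4.14286 → v2 = (0.03448, 1.00000, -0.62069)
Hv2 = (8.10345, 1.06897, -1.86207); divide by 8.10345 → v3 = (1.00000, 0.13191, -0.22979)
Requested entry of v3: -54/235 = -0.2298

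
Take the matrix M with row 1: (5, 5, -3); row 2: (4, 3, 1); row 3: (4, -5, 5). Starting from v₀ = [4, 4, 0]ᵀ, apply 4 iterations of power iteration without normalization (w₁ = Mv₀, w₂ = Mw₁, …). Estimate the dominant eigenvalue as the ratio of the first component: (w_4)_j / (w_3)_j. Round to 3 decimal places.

w1 = Mv₀ = (40, 28, -4)
w2 = Mw1 = (352, 240, 0)
w3 = Mw2 = (2960, 2128, 208)
w4 = Mw3 = (24816, 18432, 2240)
Ratio at component: 24816 / 2960 = 8.384

8.384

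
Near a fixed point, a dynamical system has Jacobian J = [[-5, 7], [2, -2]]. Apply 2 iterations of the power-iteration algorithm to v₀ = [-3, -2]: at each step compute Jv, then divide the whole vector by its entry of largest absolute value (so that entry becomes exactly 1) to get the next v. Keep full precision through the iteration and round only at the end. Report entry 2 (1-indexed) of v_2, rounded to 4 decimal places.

Jv0 = (1.00000, -2.00000); divide by -2.00000 → v1 = (-0.50000, 1.00000)
Jv1 = (9.50000, -3.00000); divide by 9.50000 → v2 = (1.00000, -0.31579)
Requested entry of v2: 6/-19 = -0.3158

-0.3158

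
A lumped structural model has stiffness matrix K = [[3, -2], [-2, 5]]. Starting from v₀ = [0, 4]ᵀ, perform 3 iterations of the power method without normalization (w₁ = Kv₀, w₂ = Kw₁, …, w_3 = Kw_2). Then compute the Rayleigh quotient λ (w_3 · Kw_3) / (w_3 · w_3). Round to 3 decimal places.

6.235

w1 = Kv₀ = (3·0 + (-2)·4; (-2)·0 + 5·4) = (-8, 20)
w2 = Kw1 = (3·(-8) + (-2)·20; (-2)·(-8) + 5·20) = (-64, 116)
w3 = Kw2 = (-424, 708)
Kw3 = (-2688, 4388)
w3·Kw3 = (-424)·(-2688) + 708·4388 = 4246416; w3·w3 = (-424)·(-424) + 708·708 = 681040
λ ≈ 4246416/681040 = 6.235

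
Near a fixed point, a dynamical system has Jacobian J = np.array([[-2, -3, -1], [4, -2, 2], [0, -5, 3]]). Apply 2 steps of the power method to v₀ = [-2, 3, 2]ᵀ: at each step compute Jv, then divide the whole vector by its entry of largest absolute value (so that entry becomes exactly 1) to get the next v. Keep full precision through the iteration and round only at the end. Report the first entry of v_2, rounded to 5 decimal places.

Jv0 = (-7.000000, -10.000000, -9.000000); divide by -10.000000 → v1 = (0.700000, 1.000000, 0.900000)
Jv1 = (-5.300000, 2.600000, -2.300000); divide by -5.300000 → v2 = (1.000000, -0.490566, 0.433962)
Requested entry of v2: 53/53 = 1.00000

1.00000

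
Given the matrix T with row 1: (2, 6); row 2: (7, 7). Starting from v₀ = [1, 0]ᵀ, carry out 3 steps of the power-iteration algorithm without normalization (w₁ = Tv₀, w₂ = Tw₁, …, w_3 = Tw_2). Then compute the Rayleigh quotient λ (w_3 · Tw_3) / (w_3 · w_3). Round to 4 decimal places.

w1 = Tv₀ = (2, 7)
w2 = Tw1 = (46, 63)
w3 = Tw2 = (470, 763)
Tw3 = (5518, 8631)
w3·Tw3 = 470·5518 + 763·8631 = 9178913; w3·w3 = 470·470 + 763·763 = 803069
λ ≈ 9178913/803069 = 11.4298

λ ≈ 11.4298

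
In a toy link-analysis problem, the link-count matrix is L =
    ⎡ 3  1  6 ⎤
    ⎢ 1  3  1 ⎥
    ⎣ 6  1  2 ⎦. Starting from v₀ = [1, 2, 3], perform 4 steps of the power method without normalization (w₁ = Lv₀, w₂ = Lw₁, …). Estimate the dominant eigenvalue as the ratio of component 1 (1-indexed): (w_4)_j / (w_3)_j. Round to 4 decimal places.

λ ≈ 8.5347

w1 = Lv₀ = (3·1 + 1·2 + 6·3; 1·1 + 3·2 + 1·3; 6·1 + 1·2 + 2·3) = (23, 10, 14)
w2 = Lw1 = (3·23 + 1·10 + 6·14; 1·23 + 3·10 + 1·14; 6·23 + 1·10 + 2·14) = (163, 67, 176)
w3 = Lw2 = (1612, 540, 1397)
w4 = Lw3 = (13758, 4629, 13006)
Ratio at component: 13758 / 1612 = 8.5347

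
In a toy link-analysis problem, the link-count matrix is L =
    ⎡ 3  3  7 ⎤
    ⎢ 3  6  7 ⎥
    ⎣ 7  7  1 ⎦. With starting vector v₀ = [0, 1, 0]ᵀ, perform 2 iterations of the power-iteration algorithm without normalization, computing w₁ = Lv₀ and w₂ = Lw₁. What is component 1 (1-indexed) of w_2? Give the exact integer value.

76

w1 = Lv₀ = (3·0 + 3·1 + 7·0; 3·0 + 6·1 + 7·0; 7·0 + 7·1 + 1·0) = (3, 6, 7)
w2 = Lw1 = (3·3 + 3·6 + 7·7; 3·3 + 6·6 + 7·7; 7·3 + 7·6 + 1·7) = (76, 94, 70)
The requested component of w2 is 76.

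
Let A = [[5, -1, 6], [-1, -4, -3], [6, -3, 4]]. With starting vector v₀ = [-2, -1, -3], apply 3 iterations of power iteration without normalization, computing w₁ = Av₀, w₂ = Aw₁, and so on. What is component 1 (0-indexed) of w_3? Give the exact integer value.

1029

w1 = Av₀ = (5·(-2) + (-1)·(-1) + 6·(-3); (-1)·(-2) + (-4)·(-1) + (-3)·(-3); 6·(-2) + (-3)·(-1) + 4·(-3)) = (-27, 15, -21)
w2 = Aw1 = (5·(-27) + (-1)·15 + 6·(-21); (-1)·(-27) + (-4)·15 + (-3)·(-21); 6·(-27) + (-3)·15 + 4·(-21)) = (-276, 30, -291)
w3 = Aw2 = (-3156, 1029, -2910)
The requested component of w3 is 1029.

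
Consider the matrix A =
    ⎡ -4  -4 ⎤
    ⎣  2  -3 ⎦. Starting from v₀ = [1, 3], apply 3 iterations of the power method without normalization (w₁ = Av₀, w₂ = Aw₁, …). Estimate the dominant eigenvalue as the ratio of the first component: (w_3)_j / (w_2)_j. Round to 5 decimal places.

λ ≈ -3.52174

w1 = Av₀ = ((-4)·1 + (-4)·3; 2·1 + (-3)·3) = (-16, -7)
w2 = Aw1 = ((-4)·(-16) + (-4)·(-7); 2·(-16) + (-3)·(-7)) = (92, -11)
w3 = Aw2 = (-324, 217)
Ratio at component: -324 / 92 = -3.52174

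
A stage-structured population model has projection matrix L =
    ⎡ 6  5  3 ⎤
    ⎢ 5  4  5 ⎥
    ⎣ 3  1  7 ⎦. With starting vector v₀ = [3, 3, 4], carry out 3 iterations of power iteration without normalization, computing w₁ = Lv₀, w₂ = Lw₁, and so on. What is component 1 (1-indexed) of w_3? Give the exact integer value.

w1 = Lv₀ = (6·3 + 5·3 + 3·4; 5·3 + 4·3 + 5·4; 3·3 + 1·3 + 7·4) = (45, 47, 40)
w2 = Lw1 = (6·45 + 5·47 + 3·40; 5·45 + 4·47 + 5·40; 3·45 + 1·47 + 7·40) = (625, 613, 462)
w3 = Lw2 = (8201, 7887, 5722)
The requested component of w3 is 8201.

8201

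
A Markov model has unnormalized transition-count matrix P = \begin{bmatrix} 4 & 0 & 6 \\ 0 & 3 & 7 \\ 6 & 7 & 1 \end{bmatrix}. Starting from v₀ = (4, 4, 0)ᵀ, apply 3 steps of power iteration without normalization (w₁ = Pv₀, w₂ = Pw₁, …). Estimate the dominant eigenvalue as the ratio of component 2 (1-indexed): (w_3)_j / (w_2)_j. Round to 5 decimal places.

λ ≈ 7.06000

w1 = Pv₀ = (4·4 + 0·4 + 6·0; 0·4 + 3·4 + 7·0; 6·4 + 7·4 + 1·0) = (16, 12, 52)
w2 = Pw1 = (4·16 + 0·12 + 6·52; 0·16 + 3·12 + 7·52; 6·16 + 7·12 + 1·52) = (376, 400, 232)
w3 = Pw2 = (2896, 2824, 5288)
Ratio at component: 2824 / 400 = 7.06000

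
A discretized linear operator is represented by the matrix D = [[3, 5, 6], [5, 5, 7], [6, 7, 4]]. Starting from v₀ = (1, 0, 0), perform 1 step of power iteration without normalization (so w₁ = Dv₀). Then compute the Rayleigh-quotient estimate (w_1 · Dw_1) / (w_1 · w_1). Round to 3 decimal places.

w1 = Dv₀ = (3, 5, 6)
Dw1 = (70, 82, 77)
w1·Dw1 = 3·70 + 5·82 + 6·77 = 1082; w1·w1 = 3·3 + 5·5 + 6·6 = 70
λ ≈ 1082/70 = 15.457

λ ≈ 15.457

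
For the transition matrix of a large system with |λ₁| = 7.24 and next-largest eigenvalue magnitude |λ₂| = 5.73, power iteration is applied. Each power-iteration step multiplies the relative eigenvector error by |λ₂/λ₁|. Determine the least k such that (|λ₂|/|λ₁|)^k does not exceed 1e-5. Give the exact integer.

50

|λ₂/λ₁| = 5.73/7.24 = 0.79144
Need k ≥ ln(1e-5) / ln(0.79144) = -11.5129 / -0.2339 ≈ 49.220
Smallest integer k satisfying the bound: 50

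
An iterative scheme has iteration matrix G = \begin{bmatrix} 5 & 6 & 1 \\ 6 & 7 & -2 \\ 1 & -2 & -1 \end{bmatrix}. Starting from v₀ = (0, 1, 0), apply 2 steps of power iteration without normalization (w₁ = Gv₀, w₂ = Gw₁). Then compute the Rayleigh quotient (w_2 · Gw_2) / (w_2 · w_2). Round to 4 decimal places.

w1 = Gv₀ = (5·0 + 6·1 + 1·0; 6·0 + 7·1 + (-2)·0; 1·0 + (-2)·1 + (-1)·0) = (6, 7, -2)
w2 = Gw1 = (5·6 + 6·7 + 1·(-2); 6·6 + 7·7 + (-2)·(-2); 1·6 + (-2)·7 + (-1)·(-2)) = (70, 89, -6)
Gw2 = (878, 1055, -102)
w2·Gw2 = 70·878 + 89·1055 + (-6)·(-102) = 155967; w2·w2 = 70·70 + 89·89 + (-6)·(-6) = 12857
λ ≈ 155967/12857 = 12.1309

λ ≈ 12.1309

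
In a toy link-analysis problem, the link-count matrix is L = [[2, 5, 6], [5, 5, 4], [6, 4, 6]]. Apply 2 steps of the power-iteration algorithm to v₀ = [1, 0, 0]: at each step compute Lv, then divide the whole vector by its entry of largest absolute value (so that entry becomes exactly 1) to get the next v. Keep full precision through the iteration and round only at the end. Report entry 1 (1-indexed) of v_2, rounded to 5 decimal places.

Lv0 = (2.000000, 5.000000, 6.000000); divide by 6.000000 → v1 = (0.333333, 0.833333, 1.000000)
Lv1 = (10.833333, 9.833333, 11.333333); divide by 11.333333 → v2 = (0.955882, 0.867647, 1.000000)
Requested entry of v2: 65/68 = 0.95588

0.95588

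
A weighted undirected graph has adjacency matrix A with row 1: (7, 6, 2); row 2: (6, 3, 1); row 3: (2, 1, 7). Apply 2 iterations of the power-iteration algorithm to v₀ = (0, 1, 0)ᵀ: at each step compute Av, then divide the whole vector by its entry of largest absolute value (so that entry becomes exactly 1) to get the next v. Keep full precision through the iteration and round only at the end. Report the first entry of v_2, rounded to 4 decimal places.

1.0000

Av0 = (6.00000, 3.00000, 1.00000); divide by 6.00000 → v1 = (1.00000, 0.50000, 0.16667)
Av1 = (10.33333, 7.66667, 3.66667); divide by 10.33333 → v2 = (1.00000, 0.74194, 0.35484)
Requested entry of v2: 62/62 = 1.0000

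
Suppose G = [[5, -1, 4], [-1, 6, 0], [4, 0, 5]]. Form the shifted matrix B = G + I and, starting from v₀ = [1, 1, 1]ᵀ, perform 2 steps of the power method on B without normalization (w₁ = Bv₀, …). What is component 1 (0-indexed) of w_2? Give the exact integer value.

B = G + I has rows (6, -1, 4); (-1, 7, 0); (4, 0, 6)
w1 = Bv₀ = (9, 6, 10)
w2 = Bw1 = (88, 33, 96)
Requested component of w2: 33

33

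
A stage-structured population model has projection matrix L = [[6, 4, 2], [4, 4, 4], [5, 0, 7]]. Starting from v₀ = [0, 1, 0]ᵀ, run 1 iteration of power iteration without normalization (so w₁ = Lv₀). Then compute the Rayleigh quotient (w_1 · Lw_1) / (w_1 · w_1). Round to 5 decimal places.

λ ≈ 9.00000

w1 = Lv₀ = (6·0 + 4·1 + 2·0; 4·0 + 4·1 + 4·0; 5·0 + 0·1 + 7·0) = (4, 4, 0)
Lw1 = (40, 32, 20)
w1·Lw1 = 4·40 + 4·32 + 0·20 = 288; w1·w1 = 4·4 + 4·4 + 0·0 = 32
λ ≈ 288/32 = 9.00000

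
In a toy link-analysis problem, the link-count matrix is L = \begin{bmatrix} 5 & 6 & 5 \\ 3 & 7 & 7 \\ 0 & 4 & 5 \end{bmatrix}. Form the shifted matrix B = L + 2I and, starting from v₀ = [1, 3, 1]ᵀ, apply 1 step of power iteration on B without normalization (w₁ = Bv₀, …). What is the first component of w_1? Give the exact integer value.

30

B = L + 2I has rows (7, 6, 5); (3, 9, 7); (0, 4, 7)
w1 = Bv₀ = (30, 37, 19)
Requested component of w1: 30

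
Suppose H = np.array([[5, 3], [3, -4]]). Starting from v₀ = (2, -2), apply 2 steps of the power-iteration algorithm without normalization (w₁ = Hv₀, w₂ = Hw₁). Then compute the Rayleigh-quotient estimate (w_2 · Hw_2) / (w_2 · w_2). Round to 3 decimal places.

w1 = Hv₀ = (5·2 + 3·(-2); 3·2 + (-4)·(-2)) = (4, 14)
w2 = Hw1 = (5·4 + 3·14; 3·4 + (-4)·14) = (62, -44)
Hw2 = (178, 362)
w2·Hw2 = 62·178 + (-44)·362 = -4892; w2·w2 = 62·62 + (-44)·(-44) = 5780
λ ≈ -4892/5780 = -0.846

λ ≈ -0.846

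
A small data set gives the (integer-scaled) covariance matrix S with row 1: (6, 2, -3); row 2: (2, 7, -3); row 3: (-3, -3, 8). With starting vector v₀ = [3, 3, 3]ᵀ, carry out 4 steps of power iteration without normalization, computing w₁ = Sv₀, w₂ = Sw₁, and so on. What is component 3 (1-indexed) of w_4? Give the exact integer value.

-16404

w1 = Sv₀ = (6·3 + 2·3 + (-3)·3; 2·3 + 7·3 + (-3)·3; (-3)·3 + (-3)·3 + 8·3) = (15, 18, 6)
w2 = Sw1 = (6·15 + 2·18 + (-3)·6; 2·15 + 7·18 + (-3)·6; (-3)·15 + (-3)·18 + 8·6) = (108, 138, -51)
w3 = Sw2 = (1077, 1335, -1146)
w4 = Sw3 = (12570, 14937, -16404)
The requested component of w4 is -16404.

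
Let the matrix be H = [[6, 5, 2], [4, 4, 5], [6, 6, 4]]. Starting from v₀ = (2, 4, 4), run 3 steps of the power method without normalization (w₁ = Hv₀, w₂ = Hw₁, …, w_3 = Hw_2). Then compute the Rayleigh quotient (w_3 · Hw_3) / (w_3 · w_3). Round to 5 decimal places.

w1 = Hv₀ = (40, 44, 52)
w2 = Hw1 = (564, 596, 712)
w3 = Hw2 = (7788, 8200, 9808)
Hw3 = (107344, 112992, 135160)
w3·Hw3 = 7788·107344 + 8200·112992 + 9808·135160 = 3088178752; w3·w3 = 7788·7788 + 8200·8200 + 9808·9808 = 224089808
λ ≈ 3088178752/224089808 = 13.78099

13.78099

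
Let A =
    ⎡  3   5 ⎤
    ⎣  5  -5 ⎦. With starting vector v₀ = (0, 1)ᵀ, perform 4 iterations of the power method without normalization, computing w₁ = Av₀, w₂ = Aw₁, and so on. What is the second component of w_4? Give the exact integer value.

2600

w1 = Av₀ = (3·0 + 5·1; 5·0 + (-5)·1) = (5, -5)
w2 = Aw1 = (3·5 + 5·(-5); 5·5 + (-5)·(-5)) = (-10, 50)
w3 = Aw2 = (220, -300)
w4 = Aw3 = (-840, 2600)
The requested component of w4 is 2600.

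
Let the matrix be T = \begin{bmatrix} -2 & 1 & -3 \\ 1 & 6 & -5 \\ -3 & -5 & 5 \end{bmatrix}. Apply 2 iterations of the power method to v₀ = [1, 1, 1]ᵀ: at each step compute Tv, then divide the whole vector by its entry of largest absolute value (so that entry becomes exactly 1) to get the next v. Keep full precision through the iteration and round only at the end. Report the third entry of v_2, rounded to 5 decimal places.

Tv0 = (-4.000000, 2.000000, -3.000000); divide by -4.000000 → v1 = (1.000000, -0.500000, 0.750000)
Tv1 = (-4.750000, -5.750000, 3.250000); divide by -5.750000 → v2 = (0.826087, 1.000000, -0.565217)
Requested entry of v2: -13/23 = -0.56522

-0.56522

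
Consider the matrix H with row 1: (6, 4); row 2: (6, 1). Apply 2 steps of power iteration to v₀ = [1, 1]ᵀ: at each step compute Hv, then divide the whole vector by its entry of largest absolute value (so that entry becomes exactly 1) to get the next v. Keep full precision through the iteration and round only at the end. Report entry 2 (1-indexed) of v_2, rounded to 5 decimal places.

0.76136

Hv0 = (10.000000, 7.000000); divide by 10.000000 → v1 = (1.000000, 0.700000)
Hv1 = (8.800000, 6.700000); divide by 8.800000 → v2 = (1.000000, 0.761364)
Requested entry of v2: 67/88 = 0.76136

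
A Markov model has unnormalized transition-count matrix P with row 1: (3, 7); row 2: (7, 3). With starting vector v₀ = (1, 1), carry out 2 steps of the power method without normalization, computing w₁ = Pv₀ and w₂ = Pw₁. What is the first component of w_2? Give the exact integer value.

w1 = Pv₀ = (10, 10)
w2 = Pw1 = (100, 100)
The requested component of w2 is 100.

100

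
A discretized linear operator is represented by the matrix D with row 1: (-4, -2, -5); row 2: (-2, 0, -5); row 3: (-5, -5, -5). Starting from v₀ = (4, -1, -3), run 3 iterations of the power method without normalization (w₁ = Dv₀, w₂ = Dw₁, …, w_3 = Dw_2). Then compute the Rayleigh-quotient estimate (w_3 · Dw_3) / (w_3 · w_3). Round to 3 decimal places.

w1 = Dv₀ = ((-4)·4 + (-2)·(-1) + (-5)·(-3); (-2)·4 + 0·(-1) + (-5)·(-3); (-5)·4 + (-5)·(-1) + (-5)·(-3)) = (1, 7, 0)
w2 = Dw1 = ((-4)·1 + (-2)·7 + (-5)·0; (-2)·1 + 0·7 + (-5)·0; (-5)·1 + (-5)·7 + (-5)·0) = (-18, -2, -40)
w3 = Dw2 = (276, 236, 300)
Dw3 = (-3076, -2052, -4060)
w3·Dw3 = 276·(-3076) + 236·(-2052) + 300·(-4060) = -2551248; w3·w3 = 276·276 + 236·236 + 300·300 = 221872
λ ≈ -2551248/221872 = -11.499

-11.499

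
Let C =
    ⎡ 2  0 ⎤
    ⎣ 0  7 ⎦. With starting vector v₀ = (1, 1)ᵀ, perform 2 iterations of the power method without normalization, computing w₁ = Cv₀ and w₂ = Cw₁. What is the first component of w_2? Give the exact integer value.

w1 = Cv₀ = (2·1 + 0·1; 0·1 + 7·1) = (2, 7)
w2 = Cw1 = (2·2 + 0·7; 0·2 + 7·7) = (4, 49)
The requested component of w2 is 4.

4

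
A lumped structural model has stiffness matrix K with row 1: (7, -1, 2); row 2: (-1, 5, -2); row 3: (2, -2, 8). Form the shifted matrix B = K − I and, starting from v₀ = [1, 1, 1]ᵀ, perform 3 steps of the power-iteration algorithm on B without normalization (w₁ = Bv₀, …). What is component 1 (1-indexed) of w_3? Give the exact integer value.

469

B = K − I has rows (6, -1, 2); (-1, 4, -2); (2, -2, 7)
w1 = Bv₀ = (6·1 + (-1)·1 + 2·1; (-1)·1 + 4·1 + (-2)·1; 2·1 + (-2)·1 + 7·1) = (7, 1, 7)
w2 = Bw1 = (6·7 + (-1)·1 + 2·7; (-1)·7 + 4·1 + (-2)·7; 2·7 + (-2)·1 + 7·7) = (55, -17, 61)
w3 = Bw2 = (469, -245, 571)
Requested component of w3: 469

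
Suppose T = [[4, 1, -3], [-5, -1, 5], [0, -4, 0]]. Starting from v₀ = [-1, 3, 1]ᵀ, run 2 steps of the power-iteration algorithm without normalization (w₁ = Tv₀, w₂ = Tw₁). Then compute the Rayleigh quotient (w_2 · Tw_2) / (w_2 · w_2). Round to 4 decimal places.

2.5167

w1 = Tv₀ = (4·(-1) + 1·3 + (-3)·1; (-5)·(-1) + (-1)·3 + 5·1; 0·(-1) + (-4)·3 + 0·1) = (-4, 7, -12)
w2 = Tw1 = (4·(-4) + 1·7 + (-3)·(-12); (-5)·(-4) + (-1)·7 + 5·(-12); 0·(-4) + (-4)·7 + 0·(-12)) = (27, -47, -28)
Tw2 = (145, -228, 188)
w2·Tw2 = 27·145 + (-47)·(-228) + (-28)·188 = 9367; w2·w2 = 27·27 + (-47)·(-47) + (-28)·(-28) = 3722
λ ≈ 9367/3722 = 2.5167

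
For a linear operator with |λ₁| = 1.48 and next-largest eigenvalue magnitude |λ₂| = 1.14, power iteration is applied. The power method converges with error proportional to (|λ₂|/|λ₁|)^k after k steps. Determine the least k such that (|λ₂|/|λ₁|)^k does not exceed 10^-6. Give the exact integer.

53

|λ₂/λ₁| = 1.14/1.48 = 0.77027
Need k ≥ ln(10^-6) / ln(0.77027) = -13.8155 / -0.2610 ≈ 52.930
Smallest integer k satisfying the bound: 53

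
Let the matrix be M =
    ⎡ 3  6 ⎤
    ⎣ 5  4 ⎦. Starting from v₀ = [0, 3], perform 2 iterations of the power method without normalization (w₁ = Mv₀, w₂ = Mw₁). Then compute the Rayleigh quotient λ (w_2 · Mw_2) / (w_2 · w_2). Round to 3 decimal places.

9.023

w1 = Mv₀ = (18, 12)
w2 = Mw1 = (126, 138)
Mw2 = (1206, 1182)
w2·Mw2 = 126·1206 + 138·1182 = 315072; w2·w2 = 126·126 + 138·138 = 34920
λ ≈ 315072/34920 = 9.023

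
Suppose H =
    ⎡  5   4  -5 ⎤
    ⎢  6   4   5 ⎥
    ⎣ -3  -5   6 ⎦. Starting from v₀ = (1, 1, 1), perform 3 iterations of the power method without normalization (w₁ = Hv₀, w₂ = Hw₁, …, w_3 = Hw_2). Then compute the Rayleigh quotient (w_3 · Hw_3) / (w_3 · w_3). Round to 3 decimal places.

w1 = Hv₀ = (5·1 + 4·1 + (-5)·1; 6·1 + 4·1 + 5·1; (-3)·1 + (-5)·1 + 6·1) = (4, 15, -2)
w2 = Hw1 = (5·4 + 4·15 + (-5)·(-2); 6·4 + 4·15 + 5·(-2); (-3)·4 + (-5)·15 + 6·(-2)) = (90, 74, -99)
w3 = Hw2 = (1241, 341, -1234)
Hw3 = (13739, 2640, -12832)
w3·Hw3 = 1241·13739 + 341·2640 + (-1234)·(-12832) = 33785027; w3·w3 = 1241·1241 + 341·341 + (-1234)·(-1234) = 3179118
λ ≈ 33785027/3179118 = 10.627

λ ≈ 10.627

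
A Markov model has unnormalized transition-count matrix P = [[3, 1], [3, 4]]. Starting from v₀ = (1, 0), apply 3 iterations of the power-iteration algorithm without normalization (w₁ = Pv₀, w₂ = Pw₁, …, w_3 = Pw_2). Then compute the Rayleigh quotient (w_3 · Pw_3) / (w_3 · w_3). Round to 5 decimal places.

w1 = Pv₀ = (3, 3)
w2 = Pw1 = (12, 21)
w3 = Pw2 = (57, 120)
Pw3 = (291, 651)
w3·Pw3 = 57·291 + 120·651 = 94707; w3·w3 = 57·57 + 120·120 = 17649
λ ≈ 94707/17649 = 5.36614

5.36614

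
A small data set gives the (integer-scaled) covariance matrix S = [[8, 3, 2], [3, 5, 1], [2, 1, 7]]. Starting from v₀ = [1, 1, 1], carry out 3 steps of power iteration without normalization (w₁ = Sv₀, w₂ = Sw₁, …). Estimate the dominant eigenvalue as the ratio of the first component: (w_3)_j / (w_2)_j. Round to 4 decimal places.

w1 = Sv₀ = (13, 9, 10)
w2 = Sw1 = (151, 94, 105)
w3 = Sw2 = (1700, 1028, 1131)
Ratio at component: 1700 / 151 = 11.2583

λ ≈ 11.2583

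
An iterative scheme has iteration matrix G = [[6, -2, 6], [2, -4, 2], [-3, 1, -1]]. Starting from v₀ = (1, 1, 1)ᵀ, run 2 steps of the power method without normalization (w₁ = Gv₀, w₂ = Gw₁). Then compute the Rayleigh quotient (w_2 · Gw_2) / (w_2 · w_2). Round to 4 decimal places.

w1 = Gv₀ = (6·1 + (-2)·1 + 6·1; 2·1 + (-4)·1 + 2·1; (-3)·1 + 1·1 + (-1)·1) = (10, 0, -3)
w2 = Gw1 = (6·10 + (-2)·0 + 6·(-3); 2·10 + (-4)·0 + 2·(-3); (-3)·10 + 1·0 + (-1)·(-3)) = (42, 14, -27)
Gw2 = (62, -26, -85)
w2·Gw2 = 42·62 + 14·(-26) + (-27)·(-85) = 4535; w2·w2 = 42·42 + 14·14 + (-27)·(-27) = 2689
λ ≈ 4535/2689 = 1.6865

λ ≈ 1.6865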